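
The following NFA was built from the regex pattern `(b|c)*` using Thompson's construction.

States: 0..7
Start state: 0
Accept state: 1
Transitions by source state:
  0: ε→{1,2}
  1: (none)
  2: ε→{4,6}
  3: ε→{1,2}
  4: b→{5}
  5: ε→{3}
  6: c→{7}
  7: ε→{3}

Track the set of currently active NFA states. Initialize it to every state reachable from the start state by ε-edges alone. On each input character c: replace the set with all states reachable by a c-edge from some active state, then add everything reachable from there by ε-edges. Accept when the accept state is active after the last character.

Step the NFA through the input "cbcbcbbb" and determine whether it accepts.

Answer: ACCEPT

Trace:
S₀ = ε-closure({0}) = {0,1,2,4,6}
'c' @ 1: {1,2,3,4,6,7}  (accept∈set)
'b' @ 2: {1,2,3,4,5,6}  (accept∈set)
'c' @ 3: {1,2,3,4,6,7}  (accept∈set)
'b' @ 4: {1,2,3,4,5,6}  (accept∈set)
'c' @ 5: {1,2,3,4,6,7}  (accept∈set)
'b' @ 6: {1,2,3,4,5,6}  (accept∈set)
'b' @ 7: {1,2,3,4,5,6}  (accept∈set)
'b' @ 8: {1,2,3,4,5,6}  (accept∈set)
final: {1,2,3,4,5,6}; accept 1 in set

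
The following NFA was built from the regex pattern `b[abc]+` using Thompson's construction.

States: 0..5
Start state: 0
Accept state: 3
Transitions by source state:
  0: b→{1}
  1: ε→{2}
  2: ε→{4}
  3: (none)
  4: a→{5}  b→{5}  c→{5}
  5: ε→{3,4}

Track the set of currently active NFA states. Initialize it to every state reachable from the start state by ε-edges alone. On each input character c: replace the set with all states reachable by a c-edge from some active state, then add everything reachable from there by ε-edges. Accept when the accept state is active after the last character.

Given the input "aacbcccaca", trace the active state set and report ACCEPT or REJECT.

Answer: REJECT

Steps:
S₀ = ε-closure({0}) = {0}
'a' @ 1: {}  — no active states
rest 'acbcccaca' ignored (set empty)
after full input: {}  (accept=3 not in)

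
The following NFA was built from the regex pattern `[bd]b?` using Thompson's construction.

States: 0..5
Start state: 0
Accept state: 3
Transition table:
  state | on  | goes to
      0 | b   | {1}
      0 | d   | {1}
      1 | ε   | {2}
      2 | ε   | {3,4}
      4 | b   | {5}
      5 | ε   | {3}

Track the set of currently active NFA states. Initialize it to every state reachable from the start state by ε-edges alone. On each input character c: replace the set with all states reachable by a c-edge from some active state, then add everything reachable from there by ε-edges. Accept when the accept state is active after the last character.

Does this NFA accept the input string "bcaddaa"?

S₀ = ε-closure({0}) = {0}
'b' @ 1: {1,2,3,4}  [accepting]
'c' @ 2: {}  — state set empty
rest 'addaa' ignored (set empty)
end set {} — state 3 not in

Answer: REJECT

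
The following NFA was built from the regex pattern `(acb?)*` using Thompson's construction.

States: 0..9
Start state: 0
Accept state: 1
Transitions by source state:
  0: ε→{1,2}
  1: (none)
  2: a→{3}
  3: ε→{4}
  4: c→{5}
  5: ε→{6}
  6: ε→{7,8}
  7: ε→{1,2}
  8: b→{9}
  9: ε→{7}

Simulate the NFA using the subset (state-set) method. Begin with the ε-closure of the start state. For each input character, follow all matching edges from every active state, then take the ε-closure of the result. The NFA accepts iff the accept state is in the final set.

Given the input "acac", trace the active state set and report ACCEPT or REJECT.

Answer: ACCEPT

Derivation:
start: ε-closure({0}) = {0,1,2}
'a' @ 1: {3,4}
'c' @ 2: {1,2,5,6,7,8}  ✓accept
'a' @ 3: {3,4}
'c' @ 4: {1,2,5,6,7,8}  ✓accept
final: {1,2,5,6,7,8}; accept 1 in set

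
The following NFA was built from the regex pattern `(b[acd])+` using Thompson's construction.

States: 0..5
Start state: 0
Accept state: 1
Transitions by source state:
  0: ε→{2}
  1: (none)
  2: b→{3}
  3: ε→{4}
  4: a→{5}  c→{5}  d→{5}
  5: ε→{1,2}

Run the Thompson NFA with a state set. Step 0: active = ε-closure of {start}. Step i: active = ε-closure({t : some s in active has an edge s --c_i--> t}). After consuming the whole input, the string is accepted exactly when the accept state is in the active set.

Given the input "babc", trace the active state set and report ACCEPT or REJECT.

initial (ε-close {0}): {0,2}
'b' @ 1: {3,4}
'a' @ 2: {1,2,5}  ✓accept
'b' @ 3: {3,4}
'c' @ 4: {1,2,5}  ✓accept
end set {1,2,5} — state 1 in

Answer: ACCEPT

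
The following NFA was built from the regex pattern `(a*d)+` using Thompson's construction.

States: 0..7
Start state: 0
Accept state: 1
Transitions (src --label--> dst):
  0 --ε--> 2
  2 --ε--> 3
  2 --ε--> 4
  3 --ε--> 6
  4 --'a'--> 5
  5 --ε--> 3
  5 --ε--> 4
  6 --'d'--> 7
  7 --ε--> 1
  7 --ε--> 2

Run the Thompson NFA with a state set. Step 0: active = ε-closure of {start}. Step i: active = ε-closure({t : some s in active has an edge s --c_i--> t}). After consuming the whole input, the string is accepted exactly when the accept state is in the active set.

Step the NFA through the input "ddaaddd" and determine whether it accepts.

Answer: ACCEPT

Derivation:
initial (ε-close {0}): {0,2,3,4,6}
'd' @ 1: {1,2,3,4,6,7}  (accept∈set)
'd' @ 2: {1,2,3,4,6,7}  (accept∈set)
'a' @ 3: {3,4,5,6}
'a' @ 4: {3,4,5,6}
'd' @ 5: {1,2,3,4,6,7}  (accept∈set)
'd' @ 6: {1,2,3,4,6,7}  (accept∈set)
'd' @ 7: {1,2,3,4,6,7}  (accept∈set)
end set {1,2,3,4,6,7} — state 1 in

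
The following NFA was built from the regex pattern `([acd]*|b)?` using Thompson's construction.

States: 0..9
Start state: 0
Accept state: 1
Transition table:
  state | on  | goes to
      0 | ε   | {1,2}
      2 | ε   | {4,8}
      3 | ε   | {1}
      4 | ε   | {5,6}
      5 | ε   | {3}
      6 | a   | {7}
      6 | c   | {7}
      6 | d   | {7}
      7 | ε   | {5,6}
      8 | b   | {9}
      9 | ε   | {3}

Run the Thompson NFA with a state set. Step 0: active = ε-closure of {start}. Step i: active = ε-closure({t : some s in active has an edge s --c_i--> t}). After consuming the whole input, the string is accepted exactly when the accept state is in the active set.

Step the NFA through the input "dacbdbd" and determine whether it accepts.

start: ε-closure({0}) = {0,1,2,3,4,5,6,8}
'd' @ 1: {1,3,5,6,7}  (accept∈set)
'a' @ 2: {1,3,5,6,7}  (accept∈set)
'c' @ 3: {1,3,5,6,7}  (accept∈set)
'b' @ 4: {}  — dead — no transitions
rest 'dbd' ignored (set empty)
final: {}; accept 1 not in set

Answer: REJECT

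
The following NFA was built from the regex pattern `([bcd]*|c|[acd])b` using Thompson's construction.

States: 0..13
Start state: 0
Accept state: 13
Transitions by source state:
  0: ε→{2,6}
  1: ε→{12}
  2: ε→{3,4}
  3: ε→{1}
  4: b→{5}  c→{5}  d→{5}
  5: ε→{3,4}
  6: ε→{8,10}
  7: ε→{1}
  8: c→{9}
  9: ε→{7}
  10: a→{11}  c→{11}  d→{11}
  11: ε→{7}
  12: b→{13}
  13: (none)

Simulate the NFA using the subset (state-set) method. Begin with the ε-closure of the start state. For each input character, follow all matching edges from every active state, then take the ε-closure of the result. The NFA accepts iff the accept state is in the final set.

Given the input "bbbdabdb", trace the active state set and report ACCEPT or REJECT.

S₀ = ε-closure({0}) = {0,1,2,3,4,6,8,10,12}
'b' @ 1: {1,3,4,5,12,13}  (accept∈set)
'b' @ 2: {1,3,4,5,12,13}  (accept∈set)
'b' @ 3: {1,3,4,5,12,13}  (accept∈set)
'd' @ 4: {1,3,4,5,12}
'a' @ 5: {}  — dead — no transitions
rest 'bdb' ignored (set empty)
after full input: {}  (accept=13 not in)

Answer: REJECT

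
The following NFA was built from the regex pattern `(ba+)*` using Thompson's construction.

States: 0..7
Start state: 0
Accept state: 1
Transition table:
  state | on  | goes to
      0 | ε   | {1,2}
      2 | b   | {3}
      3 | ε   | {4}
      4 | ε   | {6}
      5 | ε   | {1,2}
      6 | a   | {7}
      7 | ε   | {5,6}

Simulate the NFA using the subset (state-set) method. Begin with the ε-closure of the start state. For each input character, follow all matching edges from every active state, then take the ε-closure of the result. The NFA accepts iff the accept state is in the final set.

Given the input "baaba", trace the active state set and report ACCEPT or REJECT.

Answer: ACCEPT

Derivation:
start: ε-closure({0}) = {0,1,2}
'b' @ 1: {3,4,6}
'a' @ 2: {1,2,5,6,7}  [accepting]
'a' @ 3: {1,2,5,6,7}  [accepting]
'b' @ 4: {3,4,6}
'a' @ 5: {1,2,5,6,7}  [accepting]
final: {1,2,5,6,7}; accept 1 in set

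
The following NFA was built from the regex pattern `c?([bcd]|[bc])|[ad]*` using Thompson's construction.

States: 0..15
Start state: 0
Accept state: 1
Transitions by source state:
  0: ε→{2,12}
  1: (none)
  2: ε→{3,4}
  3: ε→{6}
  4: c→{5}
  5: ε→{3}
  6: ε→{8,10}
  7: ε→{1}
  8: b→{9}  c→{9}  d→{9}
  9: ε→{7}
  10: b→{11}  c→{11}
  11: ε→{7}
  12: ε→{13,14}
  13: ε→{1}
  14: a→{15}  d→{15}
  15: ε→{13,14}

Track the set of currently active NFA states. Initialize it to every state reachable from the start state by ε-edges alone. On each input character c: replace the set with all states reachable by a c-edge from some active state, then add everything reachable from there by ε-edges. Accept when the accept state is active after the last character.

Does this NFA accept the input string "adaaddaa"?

Answer: ACCEPT

Derivation:
start: ε-closure({0}) = {0,1,2,3,4,6,8,10,12,13,14}
'a' @ 1: {1,13,14,15}  [accepting]
'd' @ 2: {1,13,14,15}  [accepting]
'a' @ 3: {1,13,14,15}  [accepting]
'a' @ 4: {1,13,14,15}  [accepting]
'd' @ 5: {1,13,14,15}  [accepting]
'd' @ 6: {1,13,14,15}  [accepting]
'a' @ 7: {1,13,14,15}  [accepting]
'a' @ 8: {1,13,14,15}  [accepting]
end set {1,13,14,15} — state 1 in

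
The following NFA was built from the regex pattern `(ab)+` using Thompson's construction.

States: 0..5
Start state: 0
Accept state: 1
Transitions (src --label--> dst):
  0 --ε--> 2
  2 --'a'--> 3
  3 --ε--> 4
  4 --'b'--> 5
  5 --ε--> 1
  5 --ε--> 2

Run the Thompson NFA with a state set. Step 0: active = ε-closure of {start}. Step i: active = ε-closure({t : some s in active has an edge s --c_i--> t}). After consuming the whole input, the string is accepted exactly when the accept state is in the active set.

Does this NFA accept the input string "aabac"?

initial (ε-close {0}): {0,2}
'a' @ 1: {3,4}
'a' @ 2: {}  — dead — no transitions
rest 'bac' ignored (set empty)
end set {} — state 1 not in

Answer: REJECT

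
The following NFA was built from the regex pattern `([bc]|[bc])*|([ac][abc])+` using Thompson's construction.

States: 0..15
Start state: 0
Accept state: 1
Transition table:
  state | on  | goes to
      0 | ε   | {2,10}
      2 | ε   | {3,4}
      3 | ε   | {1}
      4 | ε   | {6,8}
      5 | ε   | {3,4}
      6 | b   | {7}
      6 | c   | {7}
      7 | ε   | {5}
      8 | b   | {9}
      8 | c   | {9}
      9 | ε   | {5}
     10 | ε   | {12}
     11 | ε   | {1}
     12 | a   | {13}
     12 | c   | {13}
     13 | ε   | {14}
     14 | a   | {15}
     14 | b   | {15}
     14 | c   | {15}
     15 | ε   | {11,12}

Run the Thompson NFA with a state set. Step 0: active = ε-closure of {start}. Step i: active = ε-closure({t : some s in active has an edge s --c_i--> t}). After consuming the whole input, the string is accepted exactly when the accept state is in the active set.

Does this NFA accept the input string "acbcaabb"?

Answer: REJECT

Trace:
initial (ε-close {0}): {0,1,2,3,4,6,8,10,12}
'a' @ 1: {13,14}
'c' @ 2: {1,11,12,15}  ✓accept
'b' @ 3: {}  — no active states
rest 'caabb' ignored (set empty)
end set {} — state 1 not in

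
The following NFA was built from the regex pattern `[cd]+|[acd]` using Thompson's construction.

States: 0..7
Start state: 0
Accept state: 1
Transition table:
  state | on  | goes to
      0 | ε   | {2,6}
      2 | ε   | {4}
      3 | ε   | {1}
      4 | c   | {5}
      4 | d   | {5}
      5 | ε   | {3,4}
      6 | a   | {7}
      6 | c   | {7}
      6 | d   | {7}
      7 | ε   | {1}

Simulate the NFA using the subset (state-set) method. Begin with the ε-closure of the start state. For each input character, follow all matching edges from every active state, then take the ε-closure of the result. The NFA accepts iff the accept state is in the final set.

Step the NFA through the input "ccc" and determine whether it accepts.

initial (ε-close {0}): {0,2,4,6}
'c' @ 1: {1,3,4,5,7}  [accepting]
'c' @ 2: {1,3,4,5}  [accepting]
'c' @ 3: {1,3,4,5}  [accepting]
after full input: {1,3,4,5}  (accept=1 in)

Answer: ACCEPT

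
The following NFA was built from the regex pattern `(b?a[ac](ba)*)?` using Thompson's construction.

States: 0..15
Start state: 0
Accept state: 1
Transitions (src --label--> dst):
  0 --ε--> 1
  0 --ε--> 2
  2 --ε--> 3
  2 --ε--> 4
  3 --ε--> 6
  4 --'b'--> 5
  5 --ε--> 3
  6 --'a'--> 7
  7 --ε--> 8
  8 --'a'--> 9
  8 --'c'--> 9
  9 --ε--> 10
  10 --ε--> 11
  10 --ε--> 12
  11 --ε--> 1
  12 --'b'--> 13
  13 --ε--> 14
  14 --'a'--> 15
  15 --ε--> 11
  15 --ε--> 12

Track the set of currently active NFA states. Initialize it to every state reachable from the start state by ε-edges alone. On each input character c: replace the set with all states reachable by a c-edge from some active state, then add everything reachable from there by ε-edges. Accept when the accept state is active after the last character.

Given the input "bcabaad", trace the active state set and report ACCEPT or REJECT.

Answer: REJECT

Steps:
start: ε-closure({0}) = {0,1,2,3,4,6}
'b' @ 1: {3,5,6}
'c' @ 2: {}  — state set empty
rest 'abaad' ignored (set empty)
end set {} — state 1 not in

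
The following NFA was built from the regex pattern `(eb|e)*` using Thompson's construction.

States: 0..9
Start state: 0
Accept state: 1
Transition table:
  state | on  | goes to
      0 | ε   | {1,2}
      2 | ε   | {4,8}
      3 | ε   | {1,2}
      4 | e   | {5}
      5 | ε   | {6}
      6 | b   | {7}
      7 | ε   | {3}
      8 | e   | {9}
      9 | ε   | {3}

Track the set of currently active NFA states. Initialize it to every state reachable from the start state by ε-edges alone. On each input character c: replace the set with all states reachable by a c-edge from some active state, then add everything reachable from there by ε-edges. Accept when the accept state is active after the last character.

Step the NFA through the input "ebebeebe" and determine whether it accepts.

S₀ = ε-closure({0}) = {0,1,2,4,8}
'e' @ 1: {1,2,3,4,5,6,8,9}  (accept∈set)
'b' @ 2: {1,2,3,4,7,8}  (accept∈set)
'e' @ 3: {1,2,3,4,5,6,8,9}  (accept∈set)
'b' @ 4: {1,2,3,4,7,8}  (accept∈set)
'e' @ 5: {1,2,3,4,5,6,8,9}  (accept∈set)
'e' @ 6: {1,2,3,4,5,6,8,9}  (accept∈set)
'b' @ 7: {1,2,3,4,7,8}  (accept∈set)
'e' @ 8: {1,2,3,4,5,6,8,9}  (accept∈set)
after full input: {1,2,3,4,5,6,8,9}  (accept=1 in)

Answer: ACCEPT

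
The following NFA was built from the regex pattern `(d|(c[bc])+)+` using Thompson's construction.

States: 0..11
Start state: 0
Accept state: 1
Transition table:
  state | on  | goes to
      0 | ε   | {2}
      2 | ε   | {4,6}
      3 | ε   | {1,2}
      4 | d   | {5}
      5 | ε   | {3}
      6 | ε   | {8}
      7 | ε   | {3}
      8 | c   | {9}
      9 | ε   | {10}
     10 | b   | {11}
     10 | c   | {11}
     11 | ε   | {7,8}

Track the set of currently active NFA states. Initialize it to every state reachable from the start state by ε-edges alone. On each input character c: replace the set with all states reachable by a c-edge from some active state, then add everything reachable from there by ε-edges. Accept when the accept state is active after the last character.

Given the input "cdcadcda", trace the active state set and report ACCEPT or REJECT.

Answer: REJECT

Trace:
S₀ = ε-closure({0}) = {0,2,4,6,8}
'c' @ 1: {9,10}
'd' @ 2: {}  — state set empty
rest 'cadcda' ignored (set empty)
final: {}; accept 1 not in set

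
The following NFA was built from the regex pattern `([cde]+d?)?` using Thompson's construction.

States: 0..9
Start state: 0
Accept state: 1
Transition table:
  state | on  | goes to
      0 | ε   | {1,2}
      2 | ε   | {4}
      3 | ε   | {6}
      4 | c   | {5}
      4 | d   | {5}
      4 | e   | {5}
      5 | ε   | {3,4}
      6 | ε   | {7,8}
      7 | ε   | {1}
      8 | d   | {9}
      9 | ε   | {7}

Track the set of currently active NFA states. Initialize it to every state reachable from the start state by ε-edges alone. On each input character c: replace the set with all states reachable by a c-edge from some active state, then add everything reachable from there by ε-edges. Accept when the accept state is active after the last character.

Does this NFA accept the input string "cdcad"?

start: ε-closure({0}) = {0,1,2,4}
'c' @ 1: {1,3,4,5,6,7,8}  ✓accept
'd' @ 2: {1,3,4,5,6,7,8,9}  ✓accept
'c' @ 3: {1,3,4,5,6,7,8}  ✓accept
'a' @ 4: {}  — dead — no transitions
rest 'd' ignored (set empty)
after full input: {}  (accept=1 not in)

Answer: REJECT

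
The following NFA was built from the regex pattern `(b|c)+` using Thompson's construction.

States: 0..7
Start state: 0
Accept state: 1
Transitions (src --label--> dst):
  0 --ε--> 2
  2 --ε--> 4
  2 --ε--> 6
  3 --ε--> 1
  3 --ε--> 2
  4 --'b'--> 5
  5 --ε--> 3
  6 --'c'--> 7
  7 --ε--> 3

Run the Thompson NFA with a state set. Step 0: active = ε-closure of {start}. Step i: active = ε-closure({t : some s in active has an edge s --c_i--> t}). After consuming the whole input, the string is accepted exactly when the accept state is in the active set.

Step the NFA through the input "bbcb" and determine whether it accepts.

Answer: ACCEPT

Derivation:
initial (ε-close {0}): {0,2,4,6}
'b' @ 1: {1,2,3,4,5,6}  [accepting]
'b' @ 2: {1,2,3,4,5,6}  [accepting]
'c' @ 3: {1,2,3,4,6,7}  [accepting]
'b' @ 4: {1,2,3,4,5,6}  [accepting]
after full input: {1,2,3,4,5,6}  (accept=1 in)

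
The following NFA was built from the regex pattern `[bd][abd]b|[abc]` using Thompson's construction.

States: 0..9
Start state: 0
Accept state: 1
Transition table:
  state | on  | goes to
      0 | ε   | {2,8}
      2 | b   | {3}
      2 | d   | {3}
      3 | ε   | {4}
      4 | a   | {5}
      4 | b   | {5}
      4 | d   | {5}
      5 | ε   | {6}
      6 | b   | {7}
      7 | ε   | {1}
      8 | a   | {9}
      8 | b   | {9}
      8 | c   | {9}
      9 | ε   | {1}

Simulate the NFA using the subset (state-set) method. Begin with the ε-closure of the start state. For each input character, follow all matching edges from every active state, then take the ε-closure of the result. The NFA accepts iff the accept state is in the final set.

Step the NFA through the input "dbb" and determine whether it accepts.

Answer: ACCEPT

Derivation:
S₀ = ε-closure({0}) = {0,2,8}
'd' @ 1: {3,4}
'b' @ 2: {5,6}
'b' @ 3: {1,7}  [accepting]
end set {1,7} — state 1 in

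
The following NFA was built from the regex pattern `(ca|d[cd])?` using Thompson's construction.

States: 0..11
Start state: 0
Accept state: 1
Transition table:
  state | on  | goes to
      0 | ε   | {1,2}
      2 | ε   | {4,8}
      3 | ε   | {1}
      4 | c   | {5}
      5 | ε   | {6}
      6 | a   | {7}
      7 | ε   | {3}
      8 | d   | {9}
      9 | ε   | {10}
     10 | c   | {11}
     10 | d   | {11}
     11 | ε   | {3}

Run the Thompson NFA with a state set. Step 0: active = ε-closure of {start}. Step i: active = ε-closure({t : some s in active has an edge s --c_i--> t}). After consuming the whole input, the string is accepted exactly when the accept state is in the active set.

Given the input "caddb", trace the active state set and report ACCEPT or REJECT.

Answer: REJECT

Steps:
initial (ε-close {0}): {0,1,2,4,8}
'c' @ 1: {5,6}
'a' @ 2: {1,3,7}  [accepting]
'd' @ 3: {}  — dead — no transitions
rest 'db' ignored (set empty)
after full input: {}  (accept=1 not in)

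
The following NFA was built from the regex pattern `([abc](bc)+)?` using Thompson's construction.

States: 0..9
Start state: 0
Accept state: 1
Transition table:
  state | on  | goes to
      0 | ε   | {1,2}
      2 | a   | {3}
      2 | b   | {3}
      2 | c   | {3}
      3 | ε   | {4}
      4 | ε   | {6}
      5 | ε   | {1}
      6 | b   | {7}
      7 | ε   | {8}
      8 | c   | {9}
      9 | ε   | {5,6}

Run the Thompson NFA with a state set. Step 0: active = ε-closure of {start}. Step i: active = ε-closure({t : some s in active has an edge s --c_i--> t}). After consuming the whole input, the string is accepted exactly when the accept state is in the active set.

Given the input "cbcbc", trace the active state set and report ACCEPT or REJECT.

Answer: ACCEPT

Trace:
start: ε-closure({0}) = {0,1,2}
'c' @ 1: {3,4,6}
'b' @ 2: {7,8}
'c' @ 3: {1,5,6,9}  ✓accept
'b' @ 4: {7,8}
'c' @ 5: {1,5,6,9}  ✓accept
final: {1,5,6,9}; accept 1 in set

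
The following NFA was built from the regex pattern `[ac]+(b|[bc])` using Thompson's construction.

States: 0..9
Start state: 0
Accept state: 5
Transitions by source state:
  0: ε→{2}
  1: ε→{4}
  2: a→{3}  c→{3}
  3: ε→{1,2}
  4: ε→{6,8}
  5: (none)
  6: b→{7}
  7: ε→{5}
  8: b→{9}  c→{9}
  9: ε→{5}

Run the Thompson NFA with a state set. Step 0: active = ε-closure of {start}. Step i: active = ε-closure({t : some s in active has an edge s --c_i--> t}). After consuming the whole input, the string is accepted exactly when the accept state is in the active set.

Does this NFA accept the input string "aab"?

initial (ε-close {0}): {0,2}
'a' @ 1: {1,2,3,4,6,8}
'a' @ 2: {1,2,3,4,6,8}
'b' @ 3: {5,7,9}  [accepting]
final: {5,7,9}; accept 5 in set

Answer: ACCEPT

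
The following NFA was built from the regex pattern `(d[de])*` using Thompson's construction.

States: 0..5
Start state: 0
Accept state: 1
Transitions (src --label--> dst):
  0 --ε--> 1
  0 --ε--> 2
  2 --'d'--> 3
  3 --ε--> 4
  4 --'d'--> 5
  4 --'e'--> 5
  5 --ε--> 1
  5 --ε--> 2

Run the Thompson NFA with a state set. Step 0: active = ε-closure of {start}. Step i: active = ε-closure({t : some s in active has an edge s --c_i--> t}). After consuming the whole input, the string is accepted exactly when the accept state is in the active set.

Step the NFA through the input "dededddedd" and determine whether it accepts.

initial (ε-close {0}): {0,1,2}
'd' @ 1: {3,4}
'e' @ 2: {1,2,5}  ✓accept
'd' @ 3: {3,4}
'e' @ 4: {1,2,5}  ✓accept
'd' @ 5: {3,4}
'd' @ 6: {1,2,5}  ✓accept
'd' @ 7: {3,4}
'e' @ 8: {1,2,5}  ✓accept
'd' @ 9: {3,4}
'd' @ 10: {1,2,5}  ✓accept
end set {1,2,5} — state 1 in

Answer: ACCEPT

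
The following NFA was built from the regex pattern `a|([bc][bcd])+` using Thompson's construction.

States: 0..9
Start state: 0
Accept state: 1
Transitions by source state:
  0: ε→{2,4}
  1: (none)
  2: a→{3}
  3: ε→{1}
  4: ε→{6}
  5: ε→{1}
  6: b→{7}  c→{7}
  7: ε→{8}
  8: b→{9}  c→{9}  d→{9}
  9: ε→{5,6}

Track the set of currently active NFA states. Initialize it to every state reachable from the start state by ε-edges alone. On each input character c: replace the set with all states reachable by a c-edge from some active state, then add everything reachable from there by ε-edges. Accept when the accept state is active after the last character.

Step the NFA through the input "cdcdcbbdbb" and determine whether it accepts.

Answer: ACCEPT

Trace:
S₀ = ε-closure({0}) = {0,2,4,6}
'c' @ 1: {7,8}
'd' @ 2: {1,5,6,9}  ✓accept
'c' @ 3: {7,8}
'd' @ 4: {1,5,6,9}  ✓accept
'c' @ 5: {7,8}
'b' @ 6: {1,5,6,9}  ✓accept
'b' @ 7: {7,8}
'd' @ 8: {1,5,6,9}  ✓accept
'b' @ 9: {7,8}
'b' @ 10: {1,5,6,9}  ✓accept
final: {1,5,6,9}; accept 1 in set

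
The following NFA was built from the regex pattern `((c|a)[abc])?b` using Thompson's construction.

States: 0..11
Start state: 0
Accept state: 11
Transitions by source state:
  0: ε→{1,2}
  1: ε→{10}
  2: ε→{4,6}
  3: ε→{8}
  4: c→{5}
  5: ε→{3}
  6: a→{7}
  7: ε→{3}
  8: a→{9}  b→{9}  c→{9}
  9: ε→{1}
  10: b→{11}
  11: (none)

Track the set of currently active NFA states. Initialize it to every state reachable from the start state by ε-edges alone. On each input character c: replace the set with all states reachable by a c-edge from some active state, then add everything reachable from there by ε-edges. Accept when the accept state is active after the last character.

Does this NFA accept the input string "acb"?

S₀ = ε-closure({0}) = {0,1,2,4,6,10}
'a' @ 1: {3,7,8}
'c' @ 2: {1,9,10}
'b' @ 3: {11}  (accept∈set)
after full input: {11}  (accept=11 in)

Answer: ACCEPT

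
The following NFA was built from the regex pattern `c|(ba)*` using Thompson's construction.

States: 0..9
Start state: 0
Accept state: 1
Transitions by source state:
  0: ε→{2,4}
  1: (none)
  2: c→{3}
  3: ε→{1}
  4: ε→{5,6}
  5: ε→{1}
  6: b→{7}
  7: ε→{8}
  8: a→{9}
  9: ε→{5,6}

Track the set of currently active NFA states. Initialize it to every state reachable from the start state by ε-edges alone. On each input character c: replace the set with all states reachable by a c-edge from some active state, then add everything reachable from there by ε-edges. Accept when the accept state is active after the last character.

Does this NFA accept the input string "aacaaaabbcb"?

initial (ε-close {0}): {0,1,2,4,5,6}
'a' @ 1: {}  — state set empty
rest 'acaaaabbcb' ignored (set empty)
final: {}; accept 1 not in set

Answer: REJECT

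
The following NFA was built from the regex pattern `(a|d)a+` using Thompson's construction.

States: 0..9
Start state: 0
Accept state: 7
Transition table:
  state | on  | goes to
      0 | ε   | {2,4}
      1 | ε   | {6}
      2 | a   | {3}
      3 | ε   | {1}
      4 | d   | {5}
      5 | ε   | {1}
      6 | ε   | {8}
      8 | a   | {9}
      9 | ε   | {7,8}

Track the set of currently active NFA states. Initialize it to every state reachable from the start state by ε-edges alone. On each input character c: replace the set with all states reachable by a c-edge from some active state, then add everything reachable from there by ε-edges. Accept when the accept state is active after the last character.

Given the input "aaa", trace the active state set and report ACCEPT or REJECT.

start: ε-closure({0}) = {0,2,4}
'a' @ 1: {1,3,6,8}
'a' @ 2: {7,8,9}  [accepting]
'a' @ 3: {7,8,9}  [accepting]
final: {7,8,9}; accept 7 in set

Answer: ACCEPT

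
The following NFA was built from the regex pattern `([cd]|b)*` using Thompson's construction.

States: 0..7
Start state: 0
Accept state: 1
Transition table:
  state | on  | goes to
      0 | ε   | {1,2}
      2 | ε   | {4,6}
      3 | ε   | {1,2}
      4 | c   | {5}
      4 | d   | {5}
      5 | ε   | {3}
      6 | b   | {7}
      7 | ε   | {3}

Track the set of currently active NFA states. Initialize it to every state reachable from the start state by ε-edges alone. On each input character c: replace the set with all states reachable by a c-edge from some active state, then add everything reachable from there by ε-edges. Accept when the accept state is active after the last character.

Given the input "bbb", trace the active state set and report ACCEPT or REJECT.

start: ε-closure({0}) = {0,1,2,4,6}
'b' @ 1: {1,2,3,4,6,7}  [accepting]
'b' @ 2: {1,2,3,4,6,7}  [accepting]
'b' @ 3: {1,2,3,4,6,7}  [accepting]
final: {1,2,3,4,6,7}; accept 1 in set

Answer: ACCEPT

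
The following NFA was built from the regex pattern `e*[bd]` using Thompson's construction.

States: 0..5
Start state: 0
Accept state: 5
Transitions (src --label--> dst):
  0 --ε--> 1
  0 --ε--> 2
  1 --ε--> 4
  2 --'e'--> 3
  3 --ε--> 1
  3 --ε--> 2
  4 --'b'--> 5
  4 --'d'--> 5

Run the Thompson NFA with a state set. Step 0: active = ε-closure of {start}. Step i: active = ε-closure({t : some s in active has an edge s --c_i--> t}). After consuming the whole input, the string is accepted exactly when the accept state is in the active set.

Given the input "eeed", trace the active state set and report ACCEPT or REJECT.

start: ε-closure({0}) = {0,1,2,4}
'e' @ 1: {1,2,3,4}
'e' @ 2: {1,2,3,4}
'e' @ 3: {1,2,3,4}
'd' @ 4: {5}  (accept∈set)
after full input: {5}  (accept=5 in)

Answer: ACCEPT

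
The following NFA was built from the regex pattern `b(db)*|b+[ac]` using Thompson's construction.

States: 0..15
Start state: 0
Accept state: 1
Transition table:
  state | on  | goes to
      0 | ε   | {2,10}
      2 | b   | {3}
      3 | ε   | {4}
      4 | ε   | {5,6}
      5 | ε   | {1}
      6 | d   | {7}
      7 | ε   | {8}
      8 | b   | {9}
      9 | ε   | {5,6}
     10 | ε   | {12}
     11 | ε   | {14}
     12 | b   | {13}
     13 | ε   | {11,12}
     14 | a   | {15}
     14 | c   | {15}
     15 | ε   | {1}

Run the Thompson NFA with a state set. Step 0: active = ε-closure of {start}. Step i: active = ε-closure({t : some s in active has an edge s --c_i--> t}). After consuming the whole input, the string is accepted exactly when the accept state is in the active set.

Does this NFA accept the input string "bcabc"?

initial (ε-close {0}): {0,2,10,12}
'b' @ 1: {1,3,4,5,6,11,12,13,14}  [accepting]
'c' @ 2: {1,15}  [accepting]
'a' @ 3: {}  — dead — no transitions
rest 'bc' ignored (set empty)
final: {}; accept 1 not in set

Answer: REJECT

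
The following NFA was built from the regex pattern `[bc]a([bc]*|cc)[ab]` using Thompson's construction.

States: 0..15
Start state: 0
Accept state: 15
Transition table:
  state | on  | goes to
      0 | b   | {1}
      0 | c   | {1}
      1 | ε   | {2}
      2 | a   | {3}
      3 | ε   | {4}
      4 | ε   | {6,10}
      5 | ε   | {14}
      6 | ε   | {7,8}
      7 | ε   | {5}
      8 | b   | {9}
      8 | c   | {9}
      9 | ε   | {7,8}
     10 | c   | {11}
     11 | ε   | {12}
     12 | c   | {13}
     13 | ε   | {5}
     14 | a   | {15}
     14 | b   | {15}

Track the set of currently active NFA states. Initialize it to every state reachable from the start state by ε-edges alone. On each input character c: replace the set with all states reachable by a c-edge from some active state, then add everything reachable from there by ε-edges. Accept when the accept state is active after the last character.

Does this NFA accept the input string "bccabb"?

Answer: REJECT

Steps:
start: ε-closure({0}) = {0}
'b' @ 1: {1,2}
'c' @ 2: {}  — state set empty
rest 'cabb' ignored (set empty)
end set {} — state 15 not in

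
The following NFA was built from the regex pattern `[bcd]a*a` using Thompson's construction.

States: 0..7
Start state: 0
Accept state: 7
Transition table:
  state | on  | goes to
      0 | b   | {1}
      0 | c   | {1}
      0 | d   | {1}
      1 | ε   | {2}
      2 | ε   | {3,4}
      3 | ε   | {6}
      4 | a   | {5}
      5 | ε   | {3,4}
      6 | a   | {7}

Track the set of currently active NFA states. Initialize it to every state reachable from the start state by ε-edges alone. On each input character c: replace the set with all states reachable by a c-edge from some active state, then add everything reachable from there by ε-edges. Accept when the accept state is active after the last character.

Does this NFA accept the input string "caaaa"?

Answer: ACCEPT

Derivation:
S₀ = ε-closure({0}) = {0}
'c' @ 1: {1,2,3,4,6}
'a' @ 2: {3,4,5,6,7}  [accepting]
'a' @ 3: {3,4,5,6,7}  [accepting]
'a' @ 4: {3,4,5,6,7}  [accepting]
'a' @ 5: {3,4,5,6,7}  [accepting]
final: {3,4,5,6,7}; accept 7 in set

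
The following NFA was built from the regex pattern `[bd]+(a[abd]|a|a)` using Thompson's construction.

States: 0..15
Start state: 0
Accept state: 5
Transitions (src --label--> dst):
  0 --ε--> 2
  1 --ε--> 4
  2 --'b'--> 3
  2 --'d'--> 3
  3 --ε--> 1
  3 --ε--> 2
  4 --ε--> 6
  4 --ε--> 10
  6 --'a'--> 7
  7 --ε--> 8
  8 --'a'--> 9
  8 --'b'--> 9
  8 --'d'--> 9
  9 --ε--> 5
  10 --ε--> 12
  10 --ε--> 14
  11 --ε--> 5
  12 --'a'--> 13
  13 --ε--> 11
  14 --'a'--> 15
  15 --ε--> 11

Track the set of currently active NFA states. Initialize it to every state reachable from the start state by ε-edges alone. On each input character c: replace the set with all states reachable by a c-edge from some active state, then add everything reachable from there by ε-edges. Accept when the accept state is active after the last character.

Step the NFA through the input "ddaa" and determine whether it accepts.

start: ε-closure({0}) = {0,2}
'd' @ 1: {1,2,3,4,6,10,12,14}
'd' @ 2: {1,2,3,4,6,10,12,14}
'a' @ 3: {5,7,8,11,13,15}  ✓accept
'a' @ 4: {5,9}  ✓accept
end set {5,9} — state 5 in

Answer: ACCEPT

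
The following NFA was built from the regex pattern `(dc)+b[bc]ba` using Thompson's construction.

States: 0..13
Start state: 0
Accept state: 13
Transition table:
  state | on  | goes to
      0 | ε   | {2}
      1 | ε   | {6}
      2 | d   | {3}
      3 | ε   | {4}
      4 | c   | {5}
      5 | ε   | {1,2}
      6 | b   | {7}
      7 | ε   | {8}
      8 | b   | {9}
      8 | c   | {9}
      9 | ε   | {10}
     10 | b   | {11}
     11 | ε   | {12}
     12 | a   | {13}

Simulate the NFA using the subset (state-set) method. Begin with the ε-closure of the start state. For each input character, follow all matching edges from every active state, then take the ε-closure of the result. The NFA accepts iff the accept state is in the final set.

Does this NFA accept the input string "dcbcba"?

S₀ = ε-closure({0}) = {0,2}
'd' @ 1: {3,4}
'c' @ 2: {1,2,5,6}
'b' @ 3: {7,8}
'c' @ 4: {9,10}
'b' @ 5: {11,12}
'a' @ 6: {13}  (accept∈set)
final: {13}; accept 13 in set

Answer: ACCEPT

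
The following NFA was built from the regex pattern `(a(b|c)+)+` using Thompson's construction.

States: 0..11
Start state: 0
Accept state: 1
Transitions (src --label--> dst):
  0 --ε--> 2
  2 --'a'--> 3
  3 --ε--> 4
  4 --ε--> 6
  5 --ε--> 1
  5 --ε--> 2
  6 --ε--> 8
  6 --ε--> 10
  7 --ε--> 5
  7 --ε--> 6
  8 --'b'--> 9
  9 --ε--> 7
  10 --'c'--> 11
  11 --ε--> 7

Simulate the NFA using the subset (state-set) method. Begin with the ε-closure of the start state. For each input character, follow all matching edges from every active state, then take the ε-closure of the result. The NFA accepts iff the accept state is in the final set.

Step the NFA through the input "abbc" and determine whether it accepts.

S₀ = ε-closure({0}) = {0,2}
'a' @ 1: {3,4,6,8,10}
'b' @ 2: {1,2,5,6,7,8,9,10}  [accepting]
'b' @ 3: {1,2,5,6,7,8,9,10}  [accepting]
'c' @ 4: {1,2,5,6,7,8,10,11}  [accepting]
after full input: {1,2,5,6,7,8,10,11}  (accept=1 in)

Answer: ACCEPT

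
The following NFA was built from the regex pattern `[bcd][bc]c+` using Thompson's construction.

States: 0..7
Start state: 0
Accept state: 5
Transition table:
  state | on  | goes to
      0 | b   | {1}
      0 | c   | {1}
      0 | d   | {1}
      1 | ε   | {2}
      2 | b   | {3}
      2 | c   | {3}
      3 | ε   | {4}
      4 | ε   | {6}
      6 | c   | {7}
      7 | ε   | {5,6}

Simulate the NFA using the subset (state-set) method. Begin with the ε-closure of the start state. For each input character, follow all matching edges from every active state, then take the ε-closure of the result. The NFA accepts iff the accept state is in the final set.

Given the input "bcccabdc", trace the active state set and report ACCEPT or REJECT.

start: ε-closure({0}) = {0}
'b' @ 1: {1,2}
'c' @ 2: {3,4,6}
'c' @ 3: {5,6,7}  [accepting]
'c' @ 4: {5,6,7}  [accepting]
'a' @ 5: {}  — dead — no transitions
rest 'bdc' ignored (set empty)
end set {} — state 5 not in

Answer: REJECT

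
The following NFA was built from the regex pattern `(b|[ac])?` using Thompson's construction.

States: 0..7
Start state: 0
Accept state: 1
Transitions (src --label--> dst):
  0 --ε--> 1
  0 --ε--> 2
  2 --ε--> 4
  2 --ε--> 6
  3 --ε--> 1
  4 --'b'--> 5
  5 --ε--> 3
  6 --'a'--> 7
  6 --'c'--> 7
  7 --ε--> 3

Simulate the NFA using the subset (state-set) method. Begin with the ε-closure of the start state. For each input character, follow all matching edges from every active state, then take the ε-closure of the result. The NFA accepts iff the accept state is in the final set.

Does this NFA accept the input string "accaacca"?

Answer: REJECT

Trace:
S₀ = ε-closure({0}) = {0,1,2,4,6}
'a' @ 1: {1,3,7}  [accepting]
'c' @ 2: {}  — dead — no transitions
rest 'caacca' ignored (set empty)
end set {} — state 1 not in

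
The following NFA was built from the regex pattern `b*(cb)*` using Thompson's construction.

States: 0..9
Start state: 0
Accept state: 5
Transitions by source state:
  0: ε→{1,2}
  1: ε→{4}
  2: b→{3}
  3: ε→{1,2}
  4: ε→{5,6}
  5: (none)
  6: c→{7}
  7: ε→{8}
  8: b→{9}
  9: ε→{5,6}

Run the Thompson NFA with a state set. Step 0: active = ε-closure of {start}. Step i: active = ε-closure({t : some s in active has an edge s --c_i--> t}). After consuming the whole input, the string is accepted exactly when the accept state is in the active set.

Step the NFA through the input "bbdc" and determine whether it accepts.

start: ε-closure({0}) = {0,1,2,4,5,6}
'b' @ 1: {1,2,3,4,5,6}  ✓accept
'b' @ 2: {1,2,3,4,5,6}  ✓accept
'd' @ 3: {}  — state set empty
rest 'c' ignored (set empty)
end set {} — state 5 not in

Answer: REJECT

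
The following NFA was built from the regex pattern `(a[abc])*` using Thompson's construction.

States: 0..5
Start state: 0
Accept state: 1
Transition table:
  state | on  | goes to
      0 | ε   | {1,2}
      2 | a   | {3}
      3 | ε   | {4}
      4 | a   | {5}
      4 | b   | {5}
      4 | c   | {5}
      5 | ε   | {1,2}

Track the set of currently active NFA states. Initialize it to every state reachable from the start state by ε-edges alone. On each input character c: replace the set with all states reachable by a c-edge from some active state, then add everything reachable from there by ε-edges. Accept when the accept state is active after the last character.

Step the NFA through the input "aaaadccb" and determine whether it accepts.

S₀ = ε-closure({0}) = {0,1,2}
'a' @ 1: {3,4}
'a' @ 2: {1,2,5}  ✓accept
'a' @ 3: {3,4}
'a' @ 4: {1,2,5}  ✓accept
'd' @ 5: {}  — no active states
rest 'ccb' ignored (set empty)
final: {}; accept 1 not in set

Answer: REJECT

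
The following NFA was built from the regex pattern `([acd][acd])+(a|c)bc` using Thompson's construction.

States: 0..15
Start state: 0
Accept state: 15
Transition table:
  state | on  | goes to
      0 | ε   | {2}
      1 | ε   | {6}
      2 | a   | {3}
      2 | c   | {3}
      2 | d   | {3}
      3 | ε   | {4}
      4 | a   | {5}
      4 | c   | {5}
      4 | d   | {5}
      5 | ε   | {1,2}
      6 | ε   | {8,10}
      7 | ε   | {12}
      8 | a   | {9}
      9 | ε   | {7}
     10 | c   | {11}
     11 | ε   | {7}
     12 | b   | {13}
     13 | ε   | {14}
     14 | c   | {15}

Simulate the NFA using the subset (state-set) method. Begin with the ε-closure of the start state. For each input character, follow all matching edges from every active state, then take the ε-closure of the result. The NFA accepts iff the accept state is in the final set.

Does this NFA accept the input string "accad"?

Answer: REJECT

Steps:
initial (ε-close {0}): {0,2}
'a' @ 1: {3,4}
'c' @ 2: {1,2,5,6,8,10}
'c' @ 3: {3,4,7,11,12}
'a' @ 4: {1,2,5,6,8,10}
'd' @ 5: {3,4}
end set {3,4} — state 15 not in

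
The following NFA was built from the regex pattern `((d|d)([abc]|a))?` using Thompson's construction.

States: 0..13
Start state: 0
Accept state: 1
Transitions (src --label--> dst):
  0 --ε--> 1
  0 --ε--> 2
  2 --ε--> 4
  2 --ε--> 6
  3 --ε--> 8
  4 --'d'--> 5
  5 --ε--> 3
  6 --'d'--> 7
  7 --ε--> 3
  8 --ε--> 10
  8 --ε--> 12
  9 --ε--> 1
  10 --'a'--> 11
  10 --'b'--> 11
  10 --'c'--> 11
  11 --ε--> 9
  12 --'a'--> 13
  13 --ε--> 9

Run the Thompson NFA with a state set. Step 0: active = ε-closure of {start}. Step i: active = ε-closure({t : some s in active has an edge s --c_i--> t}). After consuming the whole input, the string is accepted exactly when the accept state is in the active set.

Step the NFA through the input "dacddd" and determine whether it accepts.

S₀ = ε-closure({0}) = {0,1,2,4,6}
'd' @ 1: {3,5,7,8,10,12}
'a' @ 2: {1,9,11,13}  [accepting]
'c' @ 3: {}  — no active states
rest 'ddd' ignored (set empty)
final: {}; accept 1 not in set

Answer: REJECT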